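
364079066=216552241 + 147526825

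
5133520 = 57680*89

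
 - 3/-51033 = 1/17011 = 0.00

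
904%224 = 8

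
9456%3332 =2792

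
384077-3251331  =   - 2867254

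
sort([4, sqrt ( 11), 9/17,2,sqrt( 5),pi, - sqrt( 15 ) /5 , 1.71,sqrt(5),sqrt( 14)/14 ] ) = [ - sqrt (15)/5, sqrt( 14)/14,  9/17, 1.71,2, sqrt(5 ), sqrt( 5) , pi , sqrt( 11),4]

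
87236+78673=165909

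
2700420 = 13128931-10428511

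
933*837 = 780921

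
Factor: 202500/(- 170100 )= -25/21  =  - 3^( - 1 )*5^2*7^ (-1 )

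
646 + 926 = 1572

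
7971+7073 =15044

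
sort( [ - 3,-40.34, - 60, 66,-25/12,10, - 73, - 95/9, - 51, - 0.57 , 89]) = [ - 73, - 60, - 51, - 40.34, - 95/9 , - 3, - 25/12, - 0.57,10, 66 , 89 ] 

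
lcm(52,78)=156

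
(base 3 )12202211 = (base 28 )5a7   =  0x106F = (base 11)3185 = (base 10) 4207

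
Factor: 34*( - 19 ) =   -  2^1 * 17^1* 19^1 = - 646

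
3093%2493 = 600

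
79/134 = 79/134 = 0.59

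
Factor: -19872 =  - 2^5*3^3 *23^1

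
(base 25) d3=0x148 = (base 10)328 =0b101001000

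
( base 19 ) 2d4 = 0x3cd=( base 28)16l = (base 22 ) 205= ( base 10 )973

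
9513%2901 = 810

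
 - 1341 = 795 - 2136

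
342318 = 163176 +179142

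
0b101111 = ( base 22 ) 23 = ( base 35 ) 1C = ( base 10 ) 47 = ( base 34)1D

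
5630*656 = 3693280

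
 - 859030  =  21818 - 880848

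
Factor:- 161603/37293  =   - 3^( - 1 )*13^1 = - 13/3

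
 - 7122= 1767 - 8889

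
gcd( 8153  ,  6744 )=1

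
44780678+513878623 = 558659301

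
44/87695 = 44/87695 =0.00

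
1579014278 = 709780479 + 869233799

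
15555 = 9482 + 6073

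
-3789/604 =-3789/604 = -  6.27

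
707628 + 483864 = 1191492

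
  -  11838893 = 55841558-67680451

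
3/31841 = 3/31841 = 0.00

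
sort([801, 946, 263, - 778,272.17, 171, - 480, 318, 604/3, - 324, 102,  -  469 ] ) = [ - 778, - 480, - 469, - 324,102,171, 604/3,263,272.17, 318, 801,946] 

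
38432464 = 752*51107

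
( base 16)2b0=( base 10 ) 688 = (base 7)2002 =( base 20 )1e8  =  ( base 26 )10C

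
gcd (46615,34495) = 5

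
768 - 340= 428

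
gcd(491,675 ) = 1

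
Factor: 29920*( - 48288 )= - 2^10*3^1*5^1*11^1*17^1*503^1 = - 1444776960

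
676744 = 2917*232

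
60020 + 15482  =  75502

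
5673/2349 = 2 + 325/783 = 2.42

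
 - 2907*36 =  - 104652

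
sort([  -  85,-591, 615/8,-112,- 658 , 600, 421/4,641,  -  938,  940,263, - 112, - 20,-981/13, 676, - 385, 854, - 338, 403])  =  [- 938, - 658,  -  591, - 385, - 338,  -  112,-112, -85 , -981/13, - 20, 615/8, 421/4, 263, 403,600, 641, 676,  854,940]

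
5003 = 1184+3819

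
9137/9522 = 9137/9522=   0.96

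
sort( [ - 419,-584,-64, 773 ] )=[-584,-419 , - 64, 773]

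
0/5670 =0 = 0.00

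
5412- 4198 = 1214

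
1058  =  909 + 149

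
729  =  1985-1256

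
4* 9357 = 37428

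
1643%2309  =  1643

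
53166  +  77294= 130460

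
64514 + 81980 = 146494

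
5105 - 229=4876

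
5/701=5/701 =0.01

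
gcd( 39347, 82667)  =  1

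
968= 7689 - 6721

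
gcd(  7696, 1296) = 16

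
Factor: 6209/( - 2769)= - 3^(-1 )*7^1*13^(-1)*71^( - 1)*887^1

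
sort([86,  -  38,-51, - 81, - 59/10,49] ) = [ - 81, - 51, - 38,-59/10, 49,86]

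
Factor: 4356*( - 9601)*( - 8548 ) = 2^4*3^2 * 11^2*2137^1 *9601^1 = 357494079888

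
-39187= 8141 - 47328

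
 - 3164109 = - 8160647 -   -  4996538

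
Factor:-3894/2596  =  -2^( - 1)*3^1  =  - 3/2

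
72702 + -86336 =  - 13634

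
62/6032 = 31/3016 = 0.01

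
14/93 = 14/93 = 0.15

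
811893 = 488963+322930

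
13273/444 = 13273/444=29.89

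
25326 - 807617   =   -782291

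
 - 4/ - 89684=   1/22421 = 0.00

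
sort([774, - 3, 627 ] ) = [  -  3 , 627, 774]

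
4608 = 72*64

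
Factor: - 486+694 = 2^4*13^1 = 208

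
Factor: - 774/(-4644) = 1/6 = 2^( - 1 )*3^( - 1)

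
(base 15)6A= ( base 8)144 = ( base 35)2U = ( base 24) 44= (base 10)100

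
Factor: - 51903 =- 3^2*73^1  *79^1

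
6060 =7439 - 1379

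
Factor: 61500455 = 5^1*12300091^1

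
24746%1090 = 766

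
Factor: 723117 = 3^1*41^1*5879^1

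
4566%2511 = 2055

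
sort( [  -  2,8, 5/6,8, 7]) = [ - 2 , 5/6 , 7, 8, 8 ]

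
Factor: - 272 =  - 2^4*17^1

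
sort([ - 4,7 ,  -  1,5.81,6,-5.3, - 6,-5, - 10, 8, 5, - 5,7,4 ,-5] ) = [-10, - 6,-5.3,-5,-5 , - 5,- 4 , - 1,4, 5,5.81,6,7,7,8] 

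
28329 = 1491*19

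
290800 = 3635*80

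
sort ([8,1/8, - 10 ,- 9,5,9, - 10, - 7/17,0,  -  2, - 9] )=[ - 10 , - 10, - 9, - 9, - 2, - 7/17,0,1/8,5, 8, 9 ] 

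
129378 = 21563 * 6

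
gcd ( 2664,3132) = 36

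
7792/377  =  20 + 252/377 = 20.67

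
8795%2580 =1055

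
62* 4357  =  270134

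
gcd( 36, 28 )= 4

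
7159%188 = 15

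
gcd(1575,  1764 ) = 63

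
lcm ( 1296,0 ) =0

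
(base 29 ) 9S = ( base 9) 351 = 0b100100001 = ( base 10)289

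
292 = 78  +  214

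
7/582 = 7/582 = 0.01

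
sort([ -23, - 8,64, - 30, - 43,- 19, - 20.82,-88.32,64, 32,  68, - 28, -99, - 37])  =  [ - 99,  -  88.32,-43 ,-37 ,-30 ,-28,-23,-20.82, - 19,-8 , 32,64, 64,68 ]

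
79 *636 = 50244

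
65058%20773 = 2739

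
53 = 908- 855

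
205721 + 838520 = 1044241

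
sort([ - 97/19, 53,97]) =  [ - 97/19,53,  97]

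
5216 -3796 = 1420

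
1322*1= 1322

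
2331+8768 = 11099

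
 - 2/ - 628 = 1/314 = 0.00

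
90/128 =45/64 = 0.70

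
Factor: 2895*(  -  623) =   -  1803585 = - 3^1*5^1* 7^1*89^1* 193^1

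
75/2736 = 25/912= 0.03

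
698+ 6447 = 7145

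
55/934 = 55/934 = 0.06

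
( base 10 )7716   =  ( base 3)101120210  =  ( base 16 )1e24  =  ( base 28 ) 9ng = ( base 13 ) 3687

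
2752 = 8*344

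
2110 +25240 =27350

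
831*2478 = 2059218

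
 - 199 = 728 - 927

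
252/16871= 252/16871 = 0.01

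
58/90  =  29/45 = 0.64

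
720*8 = 5760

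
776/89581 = 776/89581=0.01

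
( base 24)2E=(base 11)57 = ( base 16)3E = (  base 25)2C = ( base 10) 62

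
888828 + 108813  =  997641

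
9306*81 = 753786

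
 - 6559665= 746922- 7306587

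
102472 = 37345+65127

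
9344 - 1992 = 7352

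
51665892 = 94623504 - 42957612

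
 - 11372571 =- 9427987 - 1944584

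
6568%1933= 769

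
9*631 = 5679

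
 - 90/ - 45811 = 90/45811 =0.00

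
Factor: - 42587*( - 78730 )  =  3352874510 = 2^1*5^1 *37^1 * 1151^1*7873^1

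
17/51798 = 17/51798 =0.00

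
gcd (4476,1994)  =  2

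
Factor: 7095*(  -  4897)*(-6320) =2^4 * 3^1*5^2*11^1*43^1*59^1*79^1  *  83^1 = 219583438800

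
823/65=823/65 = 12.66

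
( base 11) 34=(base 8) 45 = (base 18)21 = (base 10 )37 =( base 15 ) 27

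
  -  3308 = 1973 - 5281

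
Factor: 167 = 167^1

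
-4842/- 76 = 2421/38 = 63.71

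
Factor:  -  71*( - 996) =70716 =2^2*3^1* 71^1 * 83^1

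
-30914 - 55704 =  - 86618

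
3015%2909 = 106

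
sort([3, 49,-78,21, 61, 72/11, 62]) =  [- 78,3, 72/11, 21,  49,61, 62 ]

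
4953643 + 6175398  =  11129041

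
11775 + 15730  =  27505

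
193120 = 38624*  5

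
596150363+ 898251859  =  1494402222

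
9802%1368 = 226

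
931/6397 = 931/6397 = 0.15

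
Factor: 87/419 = 3^1*29^1*419^( - 1 ) 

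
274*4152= 1137648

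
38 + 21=59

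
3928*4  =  15712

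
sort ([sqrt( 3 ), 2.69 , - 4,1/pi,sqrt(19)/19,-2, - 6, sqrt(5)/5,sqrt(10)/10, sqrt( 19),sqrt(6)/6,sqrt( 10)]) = [-6,-4, - 2, sqrt(19)/19,sqrt(10 ) /10,1/pi,sqrt(6)/6,sqrt(5)/5,sqrt(3), 2.69,sqrt(10), sqrt(19) ]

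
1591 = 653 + 938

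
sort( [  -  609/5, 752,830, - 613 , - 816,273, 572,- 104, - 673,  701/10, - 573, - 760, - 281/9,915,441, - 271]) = [ - 816, - 760 , - 673, - 613, - 573 , - 271,-609/5,  -  104, - 281/9, 701/10,  273,441, 572, 752, 830 , 915 ]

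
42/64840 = 21/32420 = 0.00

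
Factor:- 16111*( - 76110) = 1226208210 = 2^1*3^1*5^1 * 43^1 *59^1*16111^1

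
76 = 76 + 0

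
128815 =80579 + 48236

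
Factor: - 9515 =-5^1*11^1* 173^1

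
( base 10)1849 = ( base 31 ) 1sk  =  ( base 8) 3471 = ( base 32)1pp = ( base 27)2ed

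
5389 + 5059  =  10448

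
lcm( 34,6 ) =102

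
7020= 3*2340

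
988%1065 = 988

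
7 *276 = 1932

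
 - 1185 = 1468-2653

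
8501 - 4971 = 3530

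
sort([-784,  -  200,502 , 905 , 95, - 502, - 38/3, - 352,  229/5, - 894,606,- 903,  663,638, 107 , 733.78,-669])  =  [ - 903,-894, - 784, - 669, - 502,- 352, - 200, - 38/3,229/5,95,107,502, 606,638,663,733.78,905 ]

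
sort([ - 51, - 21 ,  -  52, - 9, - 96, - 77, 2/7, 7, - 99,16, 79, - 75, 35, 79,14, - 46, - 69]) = [ - 99, - 96, - 77, - 75, - 69, - 52, - 51, - 46, - 21, - 9, 2/7,7, 14, 16, 35,79,79]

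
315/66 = 105/22 =4.77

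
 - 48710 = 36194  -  84904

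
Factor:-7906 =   -  2^1*59^1*67^1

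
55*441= 24255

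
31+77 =108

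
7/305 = 7/305 = 0.02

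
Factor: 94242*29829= 2^1*3^2*61^1*113^1*139^1*163^1 = 2811144618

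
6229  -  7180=-951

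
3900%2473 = 1427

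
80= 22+58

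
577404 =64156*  9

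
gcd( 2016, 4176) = 144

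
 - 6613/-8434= 6613/8434 = 0.78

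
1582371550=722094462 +860277088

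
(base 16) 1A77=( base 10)6775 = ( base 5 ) 204100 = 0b1101001110111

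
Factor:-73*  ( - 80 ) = 5840=2^4 *5^1  *73^1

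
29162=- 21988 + 51150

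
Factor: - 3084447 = - 3^1*1028149^1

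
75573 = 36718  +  38855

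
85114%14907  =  10579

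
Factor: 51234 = 2^1*3^1*8539^1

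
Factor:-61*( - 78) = 2^1*3^1 * 13^1 * 61^1 = 4758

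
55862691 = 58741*951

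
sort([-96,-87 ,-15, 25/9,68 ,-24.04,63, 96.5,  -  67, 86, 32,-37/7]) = [ - 96,-87,  -  67 , - 24.04, - 15, - 37/7, 25/9, 32 , 63 , 68,  86, 96.5] 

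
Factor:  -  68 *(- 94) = 2^3 * 17^1*47^1 = 6392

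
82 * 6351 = 520782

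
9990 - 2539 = 7451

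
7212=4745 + 2467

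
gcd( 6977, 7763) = 1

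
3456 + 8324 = 11780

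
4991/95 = 52 + 51/95 = 52.54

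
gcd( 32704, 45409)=7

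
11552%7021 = 4531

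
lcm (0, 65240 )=0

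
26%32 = 26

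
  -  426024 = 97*(  -  4392) 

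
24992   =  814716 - 789724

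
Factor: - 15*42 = -2^1*3^2*5^1*7^1 = - 630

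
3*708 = 2124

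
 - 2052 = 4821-6873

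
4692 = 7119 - 2427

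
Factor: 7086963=3^1 * 13^1*181717^1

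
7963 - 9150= - 1187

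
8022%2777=2468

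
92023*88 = 8098024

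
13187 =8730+4457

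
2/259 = 2/259= 0.01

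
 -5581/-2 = 5581/2 = 2790.50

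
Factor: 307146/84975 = 2^1*5^( - 2 )*7^1*11^ (-1 )*71^1 = 994/275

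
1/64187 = 1/64187 = 0.00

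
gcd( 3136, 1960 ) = 392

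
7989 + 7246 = 15235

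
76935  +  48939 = 125874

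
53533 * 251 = 13436783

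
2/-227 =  - 1  +  225/227 = -0.01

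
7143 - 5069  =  2074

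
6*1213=7278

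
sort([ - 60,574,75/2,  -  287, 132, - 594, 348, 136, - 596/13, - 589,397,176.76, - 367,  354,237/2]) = [ - 594, - 589, - 367, - 287, - 60 , - 596/13,75/2,237/2,  132, 136,176.76,348,354, 397, 574]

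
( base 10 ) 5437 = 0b1010100111101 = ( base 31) 5kc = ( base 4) 1110331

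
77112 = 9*8568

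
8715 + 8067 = 16782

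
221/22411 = 221/22411 = 0.01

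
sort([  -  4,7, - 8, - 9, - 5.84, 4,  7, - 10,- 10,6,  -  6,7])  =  [ - 10,- 10,- 9, - 8, - 6,  -  5.84, - 4,  4,6, 7,7, 7]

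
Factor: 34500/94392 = 125/342  =  2^ ( - 1)*3^ ( - 2 )*5^3*19^( - 1 )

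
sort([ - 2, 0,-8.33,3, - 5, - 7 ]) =[ - 8.33, - 7, - 5, - 2, 0, 3 ] 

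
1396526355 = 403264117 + 993262238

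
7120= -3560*(-2)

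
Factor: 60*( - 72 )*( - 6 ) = 25920 = 2^6 * 3^4*5^1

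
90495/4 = 22623  +  3/4 =22623.75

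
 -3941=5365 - 9306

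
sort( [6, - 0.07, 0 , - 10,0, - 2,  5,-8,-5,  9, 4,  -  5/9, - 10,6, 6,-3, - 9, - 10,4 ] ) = [ - 10,  -  10,-10, - 9, - 8, - 5, - 3, - 2,-5/9,-0.07,  0,  0,4, 4,5,6, 6,6,9 ] 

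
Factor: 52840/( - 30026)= - 2^2*5^1*1321^1*15013^( - 1) =-  26420/15013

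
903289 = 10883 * 83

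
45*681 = 30645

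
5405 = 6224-819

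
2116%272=212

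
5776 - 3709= 2067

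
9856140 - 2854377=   7001763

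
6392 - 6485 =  - 93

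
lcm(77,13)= 1001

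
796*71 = 56516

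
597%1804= 597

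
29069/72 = 29069/72 = 403.74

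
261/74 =261/74= 3.53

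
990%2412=990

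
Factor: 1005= 3^1*5^1*67^1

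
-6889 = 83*( - 83)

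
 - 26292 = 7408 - 33700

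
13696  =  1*13696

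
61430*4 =245720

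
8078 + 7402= 15480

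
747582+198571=946153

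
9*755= 6795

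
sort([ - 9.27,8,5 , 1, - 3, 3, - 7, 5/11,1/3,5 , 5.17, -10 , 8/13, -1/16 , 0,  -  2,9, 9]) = [ - 10,  -  9.27,-7, - 3, - 2, - 1/16 , 0 , 1/3, 5/11, 8/13, 1,3 , 5,5 , 5.17,8, 9, 9]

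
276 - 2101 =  - 1825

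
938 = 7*134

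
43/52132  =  43/52132 = 0.00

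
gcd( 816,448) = 16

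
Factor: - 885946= -2^1*442973^1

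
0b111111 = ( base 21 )30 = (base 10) 63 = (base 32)1V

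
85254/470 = 181 + 92/235 = 181.39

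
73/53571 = 73/53571=0.00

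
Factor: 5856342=2^1*3^1*43^1 * 22699^1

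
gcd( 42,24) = 6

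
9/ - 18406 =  - 1 + 18397/18406 = - 0.00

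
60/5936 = 15/1484 = 0.01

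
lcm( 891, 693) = 6237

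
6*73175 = 439050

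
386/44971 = 386/44971=0.01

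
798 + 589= 1387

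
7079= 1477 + 5602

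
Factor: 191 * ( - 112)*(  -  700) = 2^6*5^2 * 7^2* 191^1  =  14974400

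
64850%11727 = 6215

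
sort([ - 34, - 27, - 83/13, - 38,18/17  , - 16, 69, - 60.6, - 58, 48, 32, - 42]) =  [  -  60.6, - 58,  -  42, - 38, - 34, - 27,-16, - 83/13,18/17,32,  48,69]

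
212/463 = 212/463 = 0.46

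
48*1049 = 50352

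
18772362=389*48258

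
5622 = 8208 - 2586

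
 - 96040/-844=113 + 167/211 = 113.79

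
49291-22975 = 26316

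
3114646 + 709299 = 3823945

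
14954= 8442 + 6512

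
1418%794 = 624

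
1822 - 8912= - 7090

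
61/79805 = 61/79805 = 0.00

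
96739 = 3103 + 93636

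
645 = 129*5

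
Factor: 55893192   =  2^3* 3^1*2328883^1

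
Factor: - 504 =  - 2^3 * 3^2*7^1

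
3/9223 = 3/9223 = 0.00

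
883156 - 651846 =231310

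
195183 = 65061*3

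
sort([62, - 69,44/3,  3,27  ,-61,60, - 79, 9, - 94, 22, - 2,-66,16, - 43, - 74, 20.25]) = [-94, - 79,-74,-69, - 66, - 61, - 43, - 2, 3, 9, 44/3, 16,20.25,22, 27, 60,62 ]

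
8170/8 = 4085/4 = 1021.25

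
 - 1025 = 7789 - 8814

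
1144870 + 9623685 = 10768555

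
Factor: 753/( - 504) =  - 2^( - 3 )*3^(- 1) * 7^( - 1) * 251^1 = - 251/168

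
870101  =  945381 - 75280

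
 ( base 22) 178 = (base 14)342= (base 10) 646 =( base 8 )1206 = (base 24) 12m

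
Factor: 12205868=2^2 * 29^1 * 139^1*757^1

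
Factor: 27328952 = 2^3 * 7^1 *401^1*1217^1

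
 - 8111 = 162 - 8273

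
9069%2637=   1158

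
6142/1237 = 6142/1237 = 4.97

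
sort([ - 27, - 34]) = [ - 34,  -  27 ]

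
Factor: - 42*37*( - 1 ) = 2^1*3^1*7^1*37^1=1554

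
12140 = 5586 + 6554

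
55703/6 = 55703/6 = 9283.83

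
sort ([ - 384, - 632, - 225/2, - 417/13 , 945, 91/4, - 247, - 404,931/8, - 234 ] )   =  [ - 632 , - 404, - 384 ,  -  247, - 234, - 225/2, - 417/13,91/4,931/8,945]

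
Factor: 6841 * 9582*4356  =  285537812472 = 2^3*3^3*11^2*1597^1*6841^1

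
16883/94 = 179  +  57/94 = 179.61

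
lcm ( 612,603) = 41004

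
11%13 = 11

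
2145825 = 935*2295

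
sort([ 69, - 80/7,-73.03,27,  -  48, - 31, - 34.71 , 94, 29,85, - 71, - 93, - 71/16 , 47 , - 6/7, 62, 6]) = [ - 93, - 73.03, - 71, - 48, - 34.71, - 31, - 80/7, - 71/16, - 6/7,  6, 27, 29, 47, 62, 69,85, 94 ] 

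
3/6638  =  3/6638 = 0.00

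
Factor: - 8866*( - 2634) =23353044  =  2^2 * 3^1*11^1*13^1*31^1*439^1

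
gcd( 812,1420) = 4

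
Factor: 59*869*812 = 41632052 = 2^2 * 7^1 * 11^1*29^1 * 59^1 * 79^1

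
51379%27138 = 24241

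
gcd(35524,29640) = 4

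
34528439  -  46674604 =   -  12146165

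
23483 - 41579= - 18096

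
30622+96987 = 127609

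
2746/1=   2746 = 2746.00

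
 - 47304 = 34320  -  81624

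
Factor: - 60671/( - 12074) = 2^( - 1)*13^2* 359^1*6037^( - 1 ) 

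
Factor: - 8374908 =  - 2^2*3^1*697909^1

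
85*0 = 0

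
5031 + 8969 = 14000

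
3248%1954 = 1294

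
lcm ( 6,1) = 6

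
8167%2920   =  2327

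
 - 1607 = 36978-38585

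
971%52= 35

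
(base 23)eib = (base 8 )17227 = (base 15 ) 24c1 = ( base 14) 2bd5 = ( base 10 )7831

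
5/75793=5/75793 =0.00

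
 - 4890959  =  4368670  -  9259629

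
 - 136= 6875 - 7011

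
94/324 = 47/162 = 0.29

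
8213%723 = 260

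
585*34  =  19890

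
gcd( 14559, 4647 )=3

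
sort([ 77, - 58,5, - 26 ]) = [  -  58, - 26,5, 77]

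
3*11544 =34632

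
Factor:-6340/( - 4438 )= 10/7 = 2^1 * 5^1*7^ ( - 1)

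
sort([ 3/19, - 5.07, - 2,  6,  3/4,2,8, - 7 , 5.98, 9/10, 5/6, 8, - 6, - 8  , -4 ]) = [ - 8, -7, -6,- 5.07, - 4,-2, 3/19,3/4 , 5/6,9/10,2 , 5.98 , 6, 8,8]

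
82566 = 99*834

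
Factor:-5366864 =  - 2^4 * 335429^1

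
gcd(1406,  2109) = 703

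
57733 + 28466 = 86199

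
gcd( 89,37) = 1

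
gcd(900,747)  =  9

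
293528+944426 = 1237954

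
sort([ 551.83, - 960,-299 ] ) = [-960, - 299,551.83] 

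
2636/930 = 2 + 388/465 =2.83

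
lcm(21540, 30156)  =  150780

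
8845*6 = 53070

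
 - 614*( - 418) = 256652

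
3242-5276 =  - 2034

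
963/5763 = 321/1921 = 0.17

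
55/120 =11/24= 0.46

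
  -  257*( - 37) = 9509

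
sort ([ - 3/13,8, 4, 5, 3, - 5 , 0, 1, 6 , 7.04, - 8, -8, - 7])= [ - 8, - 8,-7, - 5,  -  3/13, 0,1,3,  4, 5, 6,7.04, 8 ] 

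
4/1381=4/1381= 0.00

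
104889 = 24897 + 79992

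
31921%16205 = 15716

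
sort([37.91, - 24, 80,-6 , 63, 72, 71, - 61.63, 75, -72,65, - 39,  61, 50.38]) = [  -  72, - 61.63, - 39, -24, -6, 37.91, 50.38,61,63,65,71 , 72, 75 , 80 ] 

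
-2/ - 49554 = 1/24777 = 0.00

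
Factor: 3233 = 53^1*61^1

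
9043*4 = 36172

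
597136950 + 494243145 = 1091380095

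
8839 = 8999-160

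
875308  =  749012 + 126296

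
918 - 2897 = - 1979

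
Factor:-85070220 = - 2^2*3^1 * 5^1 * 19^1*74623^1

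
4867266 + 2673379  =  7540645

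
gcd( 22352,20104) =8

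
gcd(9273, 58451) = 1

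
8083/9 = 898+ 1/9 = 898.11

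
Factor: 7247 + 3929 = 2^3*11^1*127^1  =  11176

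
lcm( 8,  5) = 40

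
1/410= 1/410 = 0.00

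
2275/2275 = 1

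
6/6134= 3/3067 = 0.00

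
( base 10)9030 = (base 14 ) 3410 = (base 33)89l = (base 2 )10001101000110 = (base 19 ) 1605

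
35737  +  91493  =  127230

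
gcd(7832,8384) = 8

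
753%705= 48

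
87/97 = 87/97 = 0.90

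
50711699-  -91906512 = 142618211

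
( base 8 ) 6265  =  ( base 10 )3253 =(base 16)cb5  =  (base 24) 5fd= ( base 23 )63a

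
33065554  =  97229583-64164029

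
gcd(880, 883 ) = 1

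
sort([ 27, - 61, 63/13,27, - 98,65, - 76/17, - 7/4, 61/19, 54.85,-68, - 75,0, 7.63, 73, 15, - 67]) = [  -  98,-75, - 68, - 67, - 61,-76/17 , - 7/4, 0, 61/19, 63/13, 7.63,15 , 27, 27,54.85, 65,73]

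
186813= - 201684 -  - 388497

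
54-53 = 1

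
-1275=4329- 5604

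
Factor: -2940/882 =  - 10/3 = - 2^1*3^(- 1)*5^1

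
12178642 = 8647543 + 3531099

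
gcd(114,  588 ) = 6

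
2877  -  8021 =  -5144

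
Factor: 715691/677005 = 37/35 = 5^( - 1)*7^(  -  1)* 37^1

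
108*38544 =4162752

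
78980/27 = 2925 + 5/27 = 2925.19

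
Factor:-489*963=  -  470907 = -  3^3*107^1 *163^1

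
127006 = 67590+59416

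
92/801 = 92/801 = 0.11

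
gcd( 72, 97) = 1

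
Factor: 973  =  7^1*139^1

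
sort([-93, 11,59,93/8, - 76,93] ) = [ - 93, - 76,11,  93/8,59, 93 ]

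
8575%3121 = 2333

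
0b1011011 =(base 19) 4F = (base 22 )43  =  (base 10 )91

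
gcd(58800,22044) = 12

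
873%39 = 15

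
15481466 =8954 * 1729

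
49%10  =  9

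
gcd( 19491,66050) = 1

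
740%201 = 137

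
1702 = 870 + 832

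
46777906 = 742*63043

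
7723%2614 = 2495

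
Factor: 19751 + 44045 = 63796 =2^2*41^1*  389^1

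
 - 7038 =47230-54268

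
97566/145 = 97566/145 = 672.87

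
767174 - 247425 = 519749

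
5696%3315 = 2381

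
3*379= 1137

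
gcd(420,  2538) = 6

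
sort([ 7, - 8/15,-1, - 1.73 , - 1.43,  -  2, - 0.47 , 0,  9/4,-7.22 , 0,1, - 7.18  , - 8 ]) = [ - 8, - 7.22, - 7.18, - 2,  -  1.73, - 1.43,-1, - 8/15 ,- 0.47,0,0, 1,9/4, 7 ]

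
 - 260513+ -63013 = -323526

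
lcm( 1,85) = 85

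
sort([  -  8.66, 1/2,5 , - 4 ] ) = [ - 8.66, - 4,1/2, 5] 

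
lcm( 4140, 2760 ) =8280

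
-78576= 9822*(  -  8)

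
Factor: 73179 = 3^2* 47^1*173^1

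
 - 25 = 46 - 71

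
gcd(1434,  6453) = 717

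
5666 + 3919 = 9585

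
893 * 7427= 6632311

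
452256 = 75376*6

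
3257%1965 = 1292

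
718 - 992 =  - 274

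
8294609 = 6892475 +1402134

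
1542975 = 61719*25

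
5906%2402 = 1102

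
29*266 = 7714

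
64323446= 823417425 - 759093979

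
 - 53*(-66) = 3498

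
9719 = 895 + 8824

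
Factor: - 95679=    -3^2*10631^1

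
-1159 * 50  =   - 57950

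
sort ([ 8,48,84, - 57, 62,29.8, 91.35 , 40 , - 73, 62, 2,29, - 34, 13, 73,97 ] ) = [ - 73, - 57,- 34,2 , 8, 13, 29, 29.8 , 40,48,62, 62, 73,84, 91.35,97 ]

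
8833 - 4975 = 3858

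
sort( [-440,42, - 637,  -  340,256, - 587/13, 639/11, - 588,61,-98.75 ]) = [ - 637, - 588, - 440,-340, - 98.75, - 587/13,42,639/11, 61,256 ] 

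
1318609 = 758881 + 559728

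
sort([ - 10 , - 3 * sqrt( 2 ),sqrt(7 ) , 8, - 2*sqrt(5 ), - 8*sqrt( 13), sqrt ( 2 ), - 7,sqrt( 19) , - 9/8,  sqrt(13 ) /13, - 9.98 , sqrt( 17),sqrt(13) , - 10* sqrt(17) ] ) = [ - 10*sqrt( 17), - 8*sqrt( 13) ,- 10, - 9.98, - 7, - 2*sqrt( 5), - 3*sqrt( 2), - 9/8,sqrt(13 )/13  ,  sqrt( 2),sqrt( 7), sqrt( 13), sqrt(17),sqrt( 19) , 8 ]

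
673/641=673/641=   1.05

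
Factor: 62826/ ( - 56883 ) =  - 74/67 = - 2^1 * 37^1*67^( - 1 )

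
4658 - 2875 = 1783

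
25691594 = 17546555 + 8145039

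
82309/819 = 100+409/819  =  100.50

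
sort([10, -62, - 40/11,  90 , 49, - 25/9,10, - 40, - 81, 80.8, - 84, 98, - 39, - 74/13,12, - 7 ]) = [ - 84,  -  81, - 62, - 40, - 39, - 7 , - 74/13, - 40/11, - 25/9,10,10, 12, 49, 80.8,90, 98 ]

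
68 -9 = 59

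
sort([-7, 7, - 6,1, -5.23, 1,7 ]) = [-7,-6, - 5.23,1,  1, 7,7 ]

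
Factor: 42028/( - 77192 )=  - 2^(- 1)* 7^1*19^1 *79^1*9649^ (  -  1) = - 10507/19298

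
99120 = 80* 1239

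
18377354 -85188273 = - 66810919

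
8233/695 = 11 + 588/695  =  11.85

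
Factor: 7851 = 3^1*2617^1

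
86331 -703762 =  - 617431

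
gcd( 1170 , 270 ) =90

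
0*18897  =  0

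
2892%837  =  381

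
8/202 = 4/101 = 0.04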